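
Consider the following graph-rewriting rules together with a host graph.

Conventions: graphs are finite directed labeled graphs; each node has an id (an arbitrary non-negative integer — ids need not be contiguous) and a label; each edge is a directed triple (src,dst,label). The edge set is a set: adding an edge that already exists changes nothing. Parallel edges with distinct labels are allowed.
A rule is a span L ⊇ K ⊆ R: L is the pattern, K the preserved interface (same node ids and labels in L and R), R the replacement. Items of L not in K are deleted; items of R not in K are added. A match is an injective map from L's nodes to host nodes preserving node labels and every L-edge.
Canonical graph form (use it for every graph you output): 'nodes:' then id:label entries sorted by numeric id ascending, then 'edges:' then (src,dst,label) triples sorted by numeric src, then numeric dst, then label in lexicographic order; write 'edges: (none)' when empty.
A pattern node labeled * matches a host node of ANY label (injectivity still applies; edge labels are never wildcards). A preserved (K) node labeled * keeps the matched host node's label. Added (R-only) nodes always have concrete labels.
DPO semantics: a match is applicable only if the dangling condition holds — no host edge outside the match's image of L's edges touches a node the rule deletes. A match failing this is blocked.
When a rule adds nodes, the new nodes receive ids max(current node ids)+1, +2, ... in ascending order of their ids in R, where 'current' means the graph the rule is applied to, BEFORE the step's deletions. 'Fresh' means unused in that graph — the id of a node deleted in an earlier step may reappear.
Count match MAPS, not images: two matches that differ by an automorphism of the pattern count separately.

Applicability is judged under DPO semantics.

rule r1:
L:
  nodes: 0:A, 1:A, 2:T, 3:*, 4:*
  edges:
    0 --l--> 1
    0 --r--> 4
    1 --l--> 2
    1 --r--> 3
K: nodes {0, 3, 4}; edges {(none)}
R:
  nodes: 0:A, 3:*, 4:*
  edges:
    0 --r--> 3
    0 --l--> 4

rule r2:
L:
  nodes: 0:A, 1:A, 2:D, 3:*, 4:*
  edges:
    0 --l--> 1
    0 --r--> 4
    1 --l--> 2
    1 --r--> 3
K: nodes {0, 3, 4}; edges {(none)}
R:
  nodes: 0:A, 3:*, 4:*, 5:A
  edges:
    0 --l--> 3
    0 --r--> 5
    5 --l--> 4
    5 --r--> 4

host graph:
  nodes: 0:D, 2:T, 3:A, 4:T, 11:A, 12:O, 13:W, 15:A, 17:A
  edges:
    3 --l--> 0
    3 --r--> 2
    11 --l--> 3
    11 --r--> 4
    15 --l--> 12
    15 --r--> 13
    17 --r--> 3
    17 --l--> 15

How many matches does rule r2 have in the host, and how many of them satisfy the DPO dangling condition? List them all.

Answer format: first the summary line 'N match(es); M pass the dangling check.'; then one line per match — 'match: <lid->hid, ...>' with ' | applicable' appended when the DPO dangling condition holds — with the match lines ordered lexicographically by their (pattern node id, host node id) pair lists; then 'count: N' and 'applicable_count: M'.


1 match(es); 0 pass the dangling check.
match: 0->11, 1->3, 2->0, 3->2, 4->4
count: 1
applicable_count: 0


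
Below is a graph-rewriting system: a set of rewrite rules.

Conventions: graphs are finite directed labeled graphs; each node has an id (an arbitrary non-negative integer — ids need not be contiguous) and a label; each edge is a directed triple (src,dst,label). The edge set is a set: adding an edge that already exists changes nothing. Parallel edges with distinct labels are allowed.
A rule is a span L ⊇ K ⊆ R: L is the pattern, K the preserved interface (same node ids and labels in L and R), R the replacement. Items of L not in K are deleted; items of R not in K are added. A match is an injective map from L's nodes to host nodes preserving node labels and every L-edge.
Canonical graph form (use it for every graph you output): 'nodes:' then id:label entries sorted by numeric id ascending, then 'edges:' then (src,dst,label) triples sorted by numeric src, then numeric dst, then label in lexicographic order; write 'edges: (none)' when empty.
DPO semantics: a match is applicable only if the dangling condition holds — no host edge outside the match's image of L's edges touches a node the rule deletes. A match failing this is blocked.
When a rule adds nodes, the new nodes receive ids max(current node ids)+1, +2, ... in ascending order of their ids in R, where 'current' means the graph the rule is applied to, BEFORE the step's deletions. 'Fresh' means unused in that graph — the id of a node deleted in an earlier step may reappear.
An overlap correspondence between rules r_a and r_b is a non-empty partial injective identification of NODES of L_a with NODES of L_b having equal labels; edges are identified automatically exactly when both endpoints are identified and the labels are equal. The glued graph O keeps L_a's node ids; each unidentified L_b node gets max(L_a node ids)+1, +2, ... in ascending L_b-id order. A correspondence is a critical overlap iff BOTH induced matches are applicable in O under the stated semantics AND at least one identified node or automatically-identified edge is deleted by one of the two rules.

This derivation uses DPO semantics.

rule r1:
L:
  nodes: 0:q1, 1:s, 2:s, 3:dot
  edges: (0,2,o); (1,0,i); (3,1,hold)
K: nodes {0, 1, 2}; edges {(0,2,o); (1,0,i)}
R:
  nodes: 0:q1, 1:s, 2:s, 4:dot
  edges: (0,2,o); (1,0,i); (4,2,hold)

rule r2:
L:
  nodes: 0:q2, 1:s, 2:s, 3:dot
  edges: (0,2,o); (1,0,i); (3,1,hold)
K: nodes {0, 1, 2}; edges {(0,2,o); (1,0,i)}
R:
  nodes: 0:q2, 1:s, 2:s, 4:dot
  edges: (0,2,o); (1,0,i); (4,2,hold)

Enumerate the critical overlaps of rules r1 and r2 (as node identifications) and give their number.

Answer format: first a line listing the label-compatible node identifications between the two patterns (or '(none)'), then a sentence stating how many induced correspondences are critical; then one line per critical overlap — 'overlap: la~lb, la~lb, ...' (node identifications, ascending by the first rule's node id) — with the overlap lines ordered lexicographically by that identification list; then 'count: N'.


label-compatible node identifications between L(r1) and L(r2): 1~1, 1~2, 2~1, 2~2, 3~3
2 of the induced correspondences are critical overlaps of r1 and r2.
overlap: 1~1, 2~2, 3~3
overlap: 1~1, 3~3
count: 2


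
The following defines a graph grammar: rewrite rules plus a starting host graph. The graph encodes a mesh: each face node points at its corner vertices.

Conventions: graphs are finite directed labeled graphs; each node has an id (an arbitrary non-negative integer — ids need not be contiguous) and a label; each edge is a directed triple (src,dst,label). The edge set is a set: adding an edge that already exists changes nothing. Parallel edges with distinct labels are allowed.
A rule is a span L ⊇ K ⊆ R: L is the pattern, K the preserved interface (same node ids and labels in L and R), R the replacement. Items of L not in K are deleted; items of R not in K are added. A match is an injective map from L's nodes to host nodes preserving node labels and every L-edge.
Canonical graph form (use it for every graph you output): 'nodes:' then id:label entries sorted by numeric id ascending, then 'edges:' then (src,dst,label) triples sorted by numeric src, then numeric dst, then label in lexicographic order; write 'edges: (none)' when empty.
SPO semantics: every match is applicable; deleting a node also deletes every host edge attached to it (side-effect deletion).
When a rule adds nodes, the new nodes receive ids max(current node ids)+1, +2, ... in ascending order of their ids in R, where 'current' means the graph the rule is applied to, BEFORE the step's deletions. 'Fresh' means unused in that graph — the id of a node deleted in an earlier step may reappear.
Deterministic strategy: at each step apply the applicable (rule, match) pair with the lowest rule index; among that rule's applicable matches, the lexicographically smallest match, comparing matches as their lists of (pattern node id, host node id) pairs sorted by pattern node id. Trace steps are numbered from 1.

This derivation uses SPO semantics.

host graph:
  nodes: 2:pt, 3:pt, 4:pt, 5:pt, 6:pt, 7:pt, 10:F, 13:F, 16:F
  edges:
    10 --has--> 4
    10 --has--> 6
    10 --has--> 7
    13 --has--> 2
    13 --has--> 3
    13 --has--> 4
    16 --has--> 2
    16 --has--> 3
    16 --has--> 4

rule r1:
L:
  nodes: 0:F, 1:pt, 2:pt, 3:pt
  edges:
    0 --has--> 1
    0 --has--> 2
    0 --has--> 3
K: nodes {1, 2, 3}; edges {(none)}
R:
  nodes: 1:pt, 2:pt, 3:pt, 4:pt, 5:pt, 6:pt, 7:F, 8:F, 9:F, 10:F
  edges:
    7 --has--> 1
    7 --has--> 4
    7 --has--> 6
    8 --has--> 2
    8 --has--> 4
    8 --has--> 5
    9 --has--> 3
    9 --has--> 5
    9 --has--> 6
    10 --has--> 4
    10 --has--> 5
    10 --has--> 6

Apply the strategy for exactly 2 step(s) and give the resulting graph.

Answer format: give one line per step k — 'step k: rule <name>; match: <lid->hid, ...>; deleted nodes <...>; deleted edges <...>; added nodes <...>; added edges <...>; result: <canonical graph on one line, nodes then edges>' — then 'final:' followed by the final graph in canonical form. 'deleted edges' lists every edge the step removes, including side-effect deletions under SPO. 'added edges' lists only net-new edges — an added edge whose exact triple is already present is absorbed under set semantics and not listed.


step 1: rule r1; match: 0->10, 1->4, 2->6, 3->7; deleted nodes 10; deleted edges (10,4,has); (10,6,has); (10,7,has); added nodes 17, 18, 19, 20, 21, 22, 23; added edges (20,4,has); (20,17,has); (20,19,has); (21,6,has); (21,17,has); (21,18,has); (22,7,has); (22,18,has); (22,19,has); (23,17,has); (23,18,has); (23,19,has); result: nodes: 2:pt, 3:pt, 4:pt, 5:pt, 6:pt, 7:pt, 13:F, 16:F, 17:pt, 18:pt, 19:pt, 20:F, 21:F, 22:F, 23:F edges: (13,2,has); (13,3,has); (13,4,has); (16,2,has); (16,3,has); (16,4,has); (20,4,has); (20,17,has); (20,19,has); (21,6,has); (21,17,has); (21,18,has); (22,7,has); (22,18,has); (22,19,has); (23,17,has); (23,18,has); (23,19,has)
step 2: rule r1; match: 0->13, 1->2, 2->3, 3->4; deleted nodes 13; deleted edges (13,2,has); (13,3,has); (13,4,has); added nodes 24, 25, 26, 27, 28, 29, 30; added edges (27,2,has); (27,24,has); (27,26,has); (28,3,has); (28,24,has); (28,25,has); (29,4,has); (29,25,has); (29,26,has); (30,24,has); (30,25,has); (30,26,has); result: nodes: 2:pt, 3:pt, 4:pt, 5:pt, 6:pt, 7:pt, 16:F, 17:pt, 18:pt, 19:pt, 20:F, 21:F, 22:F, 23:F, 24:pt, 25:pt, 26:pt, 27:F, 28:F, 29:F, 30:F edges: (16,2,has); (16,3,has); (16,4,has); (20,4,has); (20,17,has); (20,19,has); (21,6,has); (21,17,has); (21,18,has); (22,7,has); (22,18,has); (22,19,has); (23,17,has); (23,18,has); (23,19,has); (27,2,has); (27,24,has); (27,26,has); (28,3,has); (28,24,has); (28,25,has); (29,4,has); (29,25,has); (29,26,has); (30,24,has); (30,25,has); (30,26,has)
final:
nodes: 2:pt, 3:pt, 4:pt, 5:pt, 6:pt, 7:pt, 16:F, 17:pt, 18:pt, 19:pt, 20:F, 21:F, 22:F, 23:F, 24:pt, 25:pt, 26:pt, 27:F, 28:F, 29:F, 30:F
edges: (16,2,has); (16,3,has); (16,4,has); (20,4,has); (20,17,has); (20,19,has); (21,6,has); (21,17,has); (21,18,has); (22,7,has); (22,18,has); (22,19,has); (23,17,has); (23,18,has); (23,19,has); (27,2,has); (27,24,has); (27,26,has); (28,3,has); (28,24,has); (28,25,has); (29,4,has); (29,25,has); (29,26,has); (30,24,has); (30,25,has); (30,26,has)


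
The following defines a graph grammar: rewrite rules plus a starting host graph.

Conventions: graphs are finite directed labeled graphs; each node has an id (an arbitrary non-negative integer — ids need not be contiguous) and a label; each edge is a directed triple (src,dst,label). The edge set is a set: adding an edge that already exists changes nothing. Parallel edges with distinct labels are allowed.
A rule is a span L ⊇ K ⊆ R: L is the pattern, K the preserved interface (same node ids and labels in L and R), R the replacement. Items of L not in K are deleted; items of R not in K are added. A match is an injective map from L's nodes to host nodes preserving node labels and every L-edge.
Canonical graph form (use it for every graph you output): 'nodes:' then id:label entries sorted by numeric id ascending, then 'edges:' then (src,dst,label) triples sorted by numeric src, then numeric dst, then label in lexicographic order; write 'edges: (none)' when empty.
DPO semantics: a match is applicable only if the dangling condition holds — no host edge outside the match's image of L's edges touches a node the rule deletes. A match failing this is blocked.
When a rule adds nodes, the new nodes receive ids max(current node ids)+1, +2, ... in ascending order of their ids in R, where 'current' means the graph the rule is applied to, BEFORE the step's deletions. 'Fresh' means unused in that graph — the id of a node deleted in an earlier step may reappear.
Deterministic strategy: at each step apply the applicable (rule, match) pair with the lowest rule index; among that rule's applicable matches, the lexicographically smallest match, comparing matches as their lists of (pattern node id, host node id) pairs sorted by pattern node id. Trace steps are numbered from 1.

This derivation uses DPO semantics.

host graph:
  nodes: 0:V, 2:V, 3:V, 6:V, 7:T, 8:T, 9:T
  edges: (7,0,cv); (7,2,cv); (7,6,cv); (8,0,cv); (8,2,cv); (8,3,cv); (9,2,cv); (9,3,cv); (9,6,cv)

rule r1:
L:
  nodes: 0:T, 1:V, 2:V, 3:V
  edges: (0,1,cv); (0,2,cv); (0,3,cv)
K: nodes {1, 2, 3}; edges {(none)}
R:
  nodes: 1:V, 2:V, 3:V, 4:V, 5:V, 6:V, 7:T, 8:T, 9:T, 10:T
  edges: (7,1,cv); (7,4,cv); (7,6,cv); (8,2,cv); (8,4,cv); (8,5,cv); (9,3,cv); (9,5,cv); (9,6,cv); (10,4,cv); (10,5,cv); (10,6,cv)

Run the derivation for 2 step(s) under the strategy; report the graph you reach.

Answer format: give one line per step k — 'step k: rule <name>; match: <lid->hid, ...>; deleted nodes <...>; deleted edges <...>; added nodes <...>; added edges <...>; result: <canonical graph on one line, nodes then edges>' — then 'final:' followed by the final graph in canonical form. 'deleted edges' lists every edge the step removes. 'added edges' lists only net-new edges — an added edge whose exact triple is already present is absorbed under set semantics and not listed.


step 1: rule r1; match: 0->7, 1->0, 2->2, 3->6; deleted nodes 7; deleted edges (7,0,cv); (7,2,cv); (7,6,cv); added nodes 10, 11, 12, 13, 14, 15, 16; added edges (13,0,cv); (13,10,cv); (13,12,cv); (14,2,cv); (14,10,cv); (14,11,cv); (15,6,cv); (15,11,cv); (15,12,cv); (16,10,cv); (16,11,cv); (16,12,cv); result: nodes: 0:V, 2:V, 3:V, 6:V, 8:T, 9:T, 10:V, 11:V, 12:V, 13:T, 14:T, 15:T, 16:T edges: (8,0,cv); (8,2,cv); (8,3,cv); (9,2,cv); (9,3,cv); (9,6,cv); (13,0,cv); (13,10,cv); (13,12,cv); (14,2,cv); (14,10,cv); (14,11,cv); (15,6,cv); (15,11,cv); (15,12,cv); (16,10,cv); (16,11,cv); (16,12,cv)
step 2: rule r1; match: 0->8, 1->0, 2->2, 3->3; deleted nodes 8; deleted edges (8,0,cv); (8,2,cv); (8,3,cv); added nodes 17, 18, 19, 20, 21, 22, 23; added edges (20,0,cv); (20,17,cv); (20,19,cv); (21,2,cv); (21,17,cv); (21,18,cv); (22,3,cv); (22,18,cv); (22,19,cv); (23,17,cv); (23,18,cv); (23,19,cv); result: nodes: 0:V, 2:V, 3:V, 6:V, 9:T, 10:V, 11:V, 12:V, 13:T, 14:T, 15:T, 16:T, 17:V, 18:V, 19:V, 20:T, 21:T, 22:T, 23:T edges: (9,2,cv); (9,3,cv); (9,6,cv); (13,0,cv); (13,10,cv); (13,12,cv); (14,2,cv); (14,10,cv); (14,11,cv); (15,6,cv); (15,11,cv); (15,12,cv); (16,10,cv); (16,11,cv); (16,12,cv); (20,0,cv); (20,17,cv); (20,19,cv); (21,2,cv); (21,17,cv); (21,18,cv); (22,3,cv); (22,18,cv); (22,19,cv); (23,17,cv); (23,18,cv); (23,19,cv)
final:
nodes: 0:V, 2:V, 3:V, 6:V, 9:T, 10:V, 11:V, 12:V, 13:T, 14:T, 15:T, 16:T, 17:V, 18:V, 19:V, 20:T, 21:T, 22:T, 23:T
edges: (9,2,cv); (9,3,cv); (9,6,cv); (13,0,cv); (13,10,cv); (13,12,cv); (14,2,cv); (14,10,cv); (14,11,cv); (15,6,cv); (15,11,cv); (15,12,cv); (16,10,cv); (16,11,cv); (16,12,cv); (20,0,cv); (20,17,cv); (20,19,cv); (21,2,cv); (21,17,cv); (21,18,cv); (22,3,cv); (22,18,cv); (22,19,cv); (23,17,cv); (23,18,cv); (23,19,cv)


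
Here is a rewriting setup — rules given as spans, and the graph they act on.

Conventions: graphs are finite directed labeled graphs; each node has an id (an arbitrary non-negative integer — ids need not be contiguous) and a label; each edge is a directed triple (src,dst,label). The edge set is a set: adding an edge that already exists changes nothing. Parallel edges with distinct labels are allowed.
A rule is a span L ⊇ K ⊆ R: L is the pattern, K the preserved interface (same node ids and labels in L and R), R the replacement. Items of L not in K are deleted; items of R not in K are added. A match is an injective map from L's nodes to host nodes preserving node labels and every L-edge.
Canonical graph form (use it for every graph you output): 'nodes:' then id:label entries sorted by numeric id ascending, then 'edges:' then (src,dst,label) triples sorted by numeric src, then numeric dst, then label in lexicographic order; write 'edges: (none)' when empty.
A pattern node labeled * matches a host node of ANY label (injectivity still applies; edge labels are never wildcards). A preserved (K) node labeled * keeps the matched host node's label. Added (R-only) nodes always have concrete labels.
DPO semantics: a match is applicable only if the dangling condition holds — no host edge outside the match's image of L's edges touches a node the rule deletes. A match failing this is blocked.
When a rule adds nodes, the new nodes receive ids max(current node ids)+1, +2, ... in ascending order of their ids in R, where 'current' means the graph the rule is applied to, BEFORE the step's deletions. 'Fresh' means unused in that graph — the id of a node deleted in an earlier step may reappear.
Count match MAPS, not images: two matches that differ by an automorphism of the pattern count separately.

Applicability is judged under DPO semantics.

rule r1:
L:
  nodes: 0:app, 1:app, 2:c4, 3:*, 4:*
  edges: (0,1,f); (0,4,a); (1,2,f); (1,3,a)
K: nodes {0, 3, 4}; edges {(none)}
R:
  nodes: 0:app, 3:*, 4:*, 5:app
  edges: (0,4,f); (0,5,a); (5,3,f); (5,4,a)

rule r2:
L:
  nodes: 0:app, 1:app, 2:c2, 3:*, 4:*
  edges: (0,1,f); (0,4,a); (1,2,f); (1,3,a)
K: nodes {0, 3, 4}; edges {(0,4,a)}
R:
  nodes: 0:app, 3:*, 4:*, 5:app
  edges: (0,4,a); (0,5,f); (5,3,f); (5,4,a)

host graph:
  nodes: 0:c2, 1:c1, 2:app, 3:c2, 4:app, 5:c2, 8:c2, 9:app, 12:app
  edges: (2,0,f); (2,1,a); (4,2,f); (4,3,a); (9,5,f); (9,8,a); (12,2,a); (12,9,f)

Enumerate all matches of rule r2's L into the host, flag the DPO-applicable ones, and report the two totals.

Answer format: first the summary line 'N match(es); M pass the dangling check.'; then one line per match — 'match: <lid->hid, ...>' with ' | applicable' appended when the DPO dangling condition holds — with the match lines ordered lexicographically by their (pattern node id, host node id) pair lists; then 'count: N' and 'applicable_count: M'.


2 match(es); 1 pass the dangling check.
match: 0->4, 1->2, 2->0, 3->1, 4->3
match: 0->12, 1->9, 2->5, 3->8, 4->2 | applicable
count: 2
applicable_count: 1


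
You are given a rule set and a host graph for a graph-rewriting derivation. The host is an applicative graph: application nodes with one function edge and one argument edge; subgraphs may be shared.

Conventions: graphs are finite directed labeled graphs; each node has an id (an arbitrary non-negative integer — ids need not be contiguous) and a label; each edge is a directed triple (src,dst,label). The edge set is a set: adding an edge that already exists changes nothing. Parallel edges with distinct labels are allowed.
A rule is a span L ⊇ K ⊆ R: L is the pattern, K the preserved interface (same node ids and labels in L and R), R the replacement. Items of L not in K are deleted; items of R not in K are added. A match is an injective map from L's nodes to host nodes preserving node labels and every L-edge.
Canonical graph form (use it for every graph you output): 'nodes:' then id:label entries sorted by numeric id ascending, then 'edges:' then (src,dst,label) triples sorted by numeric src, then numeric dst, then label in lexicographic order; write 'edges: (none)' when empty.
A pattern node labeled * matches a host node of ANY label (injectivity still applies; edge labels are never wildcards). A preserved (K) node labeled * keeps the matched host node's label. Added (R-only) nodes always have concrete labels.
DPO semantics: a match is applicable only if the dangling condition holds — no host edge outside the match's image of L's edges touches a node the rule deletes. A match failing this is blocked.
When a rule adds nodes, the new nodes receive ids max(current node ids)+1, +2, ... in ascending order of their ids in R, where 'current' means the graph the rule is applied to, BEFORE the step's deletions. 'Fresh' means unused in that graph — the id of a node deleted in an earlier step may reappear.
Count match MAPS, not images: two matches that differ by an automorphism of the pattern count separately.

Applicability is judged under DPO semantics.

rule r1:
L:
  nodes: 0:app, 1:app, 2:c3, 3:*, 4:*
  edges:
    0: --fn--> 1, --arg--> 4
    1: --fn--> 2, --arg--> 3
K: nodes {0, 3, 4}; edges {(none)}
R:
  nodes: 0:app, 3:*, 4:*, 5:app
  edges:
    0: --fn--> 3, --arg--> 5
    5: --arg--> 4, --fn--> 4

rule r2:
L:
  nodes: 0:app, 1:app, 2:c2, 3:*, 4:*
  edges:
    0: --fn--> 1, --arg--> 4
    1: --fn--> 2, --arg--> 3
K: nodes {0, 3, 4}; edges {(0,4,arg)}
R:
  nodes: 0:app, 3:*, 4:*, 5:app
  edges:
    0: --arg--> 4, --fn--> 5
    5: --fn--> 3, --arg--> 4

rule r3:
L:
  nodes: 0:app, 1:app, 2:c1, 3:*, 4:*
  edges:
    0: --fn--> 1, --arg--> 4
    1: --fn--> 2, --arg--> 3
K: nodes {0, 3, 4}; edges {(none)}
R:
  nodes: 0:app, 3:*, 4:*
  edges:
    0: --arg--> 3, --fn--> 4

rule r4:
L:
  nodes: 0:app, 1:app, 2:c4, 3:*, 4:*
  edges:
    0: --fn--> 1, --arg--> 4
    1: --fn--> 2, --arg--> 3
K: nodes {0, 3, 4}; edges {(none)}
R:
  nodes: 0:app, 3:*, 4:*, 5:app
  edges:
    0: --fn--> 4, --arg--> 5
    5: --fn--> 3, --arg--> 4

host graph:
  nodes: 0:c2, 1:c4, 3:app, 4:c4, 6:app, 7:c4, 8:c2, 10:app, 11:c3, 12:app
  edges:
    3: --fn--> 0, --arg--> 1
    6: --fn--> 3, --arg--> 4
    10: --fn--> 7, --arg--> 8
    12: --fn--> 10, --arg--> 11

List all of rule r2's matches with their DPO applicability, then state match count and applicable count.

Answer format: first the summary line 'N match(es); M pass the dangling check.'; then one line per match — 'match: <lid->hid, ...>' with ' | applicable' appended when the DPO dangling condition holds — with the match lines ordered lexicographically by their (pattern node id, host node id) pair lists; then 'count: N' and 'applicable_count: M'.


1 match(es); 1 pass the dangling check.
match: 0->6, 1->3, 2->0, 3->1, 4->4 | applicable
count: 1
applicable_count: 1


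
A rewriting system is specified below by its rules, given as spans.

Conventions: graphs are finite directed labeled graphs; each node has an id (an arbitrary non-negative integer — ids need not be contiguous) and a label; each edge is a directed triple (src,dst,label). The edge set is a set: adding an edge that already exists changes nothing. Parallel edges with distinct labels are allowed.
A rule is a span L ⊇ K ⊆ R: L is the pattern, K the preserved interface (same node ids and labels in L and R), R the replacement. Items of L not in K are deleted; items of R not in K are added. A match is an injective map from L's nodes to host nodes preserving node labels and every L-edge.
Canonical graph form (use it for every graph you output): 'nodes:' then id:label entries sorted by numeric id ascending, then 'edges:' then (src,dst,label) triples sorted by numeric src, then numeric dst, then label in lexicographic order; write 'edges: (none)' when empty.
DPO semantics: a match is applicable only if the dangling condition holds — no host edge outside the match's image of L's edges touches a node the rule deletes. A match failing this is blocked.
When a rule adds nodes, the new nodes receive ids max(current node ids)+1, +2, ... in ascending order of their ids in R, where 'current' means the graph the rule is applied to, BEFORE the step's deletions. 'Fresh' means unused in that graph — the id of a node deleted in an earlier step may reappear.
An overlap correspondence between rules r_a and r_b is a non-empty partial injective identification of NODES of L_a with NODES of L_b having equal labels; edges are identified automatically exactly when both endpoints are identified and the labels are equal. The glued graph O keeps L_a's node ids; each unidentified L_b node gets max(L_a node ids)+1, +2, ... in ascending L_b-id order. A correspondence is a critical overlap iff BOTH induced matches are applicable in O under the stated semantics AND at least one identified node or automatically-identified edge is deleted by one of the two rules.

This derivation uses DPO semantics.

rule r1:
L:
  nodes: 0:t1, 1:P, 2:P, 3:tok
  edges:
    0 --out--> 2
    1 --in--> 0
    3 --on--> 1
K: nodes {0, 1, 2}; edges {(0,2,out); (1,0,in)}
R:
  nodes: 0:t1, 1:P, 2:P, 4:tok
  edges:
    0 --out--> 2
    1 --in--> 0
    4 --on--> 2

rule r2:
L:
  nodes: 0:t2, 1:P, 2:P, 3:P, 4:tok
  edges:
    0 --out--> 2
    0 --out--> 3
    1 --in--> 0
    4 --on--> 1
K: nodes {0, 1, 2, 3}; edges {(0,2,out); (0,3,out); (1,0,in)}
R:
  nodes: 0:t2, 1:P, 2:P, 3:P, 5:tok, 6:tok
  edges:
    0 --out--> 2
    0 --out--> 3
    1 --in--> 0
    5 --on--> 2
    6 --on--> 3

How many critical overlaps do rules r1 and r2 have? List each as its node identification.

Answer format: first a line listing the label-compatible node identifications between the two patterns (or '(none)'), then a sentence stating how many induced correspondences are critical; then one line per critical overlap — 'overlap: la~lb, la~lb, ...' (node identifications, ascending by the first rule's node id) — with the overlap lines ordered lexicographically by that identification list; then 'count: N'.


label-compatible node identifications between L(r1) and L(r2): 1~1, 1~2, 1~3, 2~1, 2~2, 2~3, 3~4
3 of the induced correspondences are critical overlaps of r1 and r2.
overlap: 1~1, 2~2, 3~4
overlap: 1~1, 2~3, 3~4
overlap: 1~1, 3~4
count: 3


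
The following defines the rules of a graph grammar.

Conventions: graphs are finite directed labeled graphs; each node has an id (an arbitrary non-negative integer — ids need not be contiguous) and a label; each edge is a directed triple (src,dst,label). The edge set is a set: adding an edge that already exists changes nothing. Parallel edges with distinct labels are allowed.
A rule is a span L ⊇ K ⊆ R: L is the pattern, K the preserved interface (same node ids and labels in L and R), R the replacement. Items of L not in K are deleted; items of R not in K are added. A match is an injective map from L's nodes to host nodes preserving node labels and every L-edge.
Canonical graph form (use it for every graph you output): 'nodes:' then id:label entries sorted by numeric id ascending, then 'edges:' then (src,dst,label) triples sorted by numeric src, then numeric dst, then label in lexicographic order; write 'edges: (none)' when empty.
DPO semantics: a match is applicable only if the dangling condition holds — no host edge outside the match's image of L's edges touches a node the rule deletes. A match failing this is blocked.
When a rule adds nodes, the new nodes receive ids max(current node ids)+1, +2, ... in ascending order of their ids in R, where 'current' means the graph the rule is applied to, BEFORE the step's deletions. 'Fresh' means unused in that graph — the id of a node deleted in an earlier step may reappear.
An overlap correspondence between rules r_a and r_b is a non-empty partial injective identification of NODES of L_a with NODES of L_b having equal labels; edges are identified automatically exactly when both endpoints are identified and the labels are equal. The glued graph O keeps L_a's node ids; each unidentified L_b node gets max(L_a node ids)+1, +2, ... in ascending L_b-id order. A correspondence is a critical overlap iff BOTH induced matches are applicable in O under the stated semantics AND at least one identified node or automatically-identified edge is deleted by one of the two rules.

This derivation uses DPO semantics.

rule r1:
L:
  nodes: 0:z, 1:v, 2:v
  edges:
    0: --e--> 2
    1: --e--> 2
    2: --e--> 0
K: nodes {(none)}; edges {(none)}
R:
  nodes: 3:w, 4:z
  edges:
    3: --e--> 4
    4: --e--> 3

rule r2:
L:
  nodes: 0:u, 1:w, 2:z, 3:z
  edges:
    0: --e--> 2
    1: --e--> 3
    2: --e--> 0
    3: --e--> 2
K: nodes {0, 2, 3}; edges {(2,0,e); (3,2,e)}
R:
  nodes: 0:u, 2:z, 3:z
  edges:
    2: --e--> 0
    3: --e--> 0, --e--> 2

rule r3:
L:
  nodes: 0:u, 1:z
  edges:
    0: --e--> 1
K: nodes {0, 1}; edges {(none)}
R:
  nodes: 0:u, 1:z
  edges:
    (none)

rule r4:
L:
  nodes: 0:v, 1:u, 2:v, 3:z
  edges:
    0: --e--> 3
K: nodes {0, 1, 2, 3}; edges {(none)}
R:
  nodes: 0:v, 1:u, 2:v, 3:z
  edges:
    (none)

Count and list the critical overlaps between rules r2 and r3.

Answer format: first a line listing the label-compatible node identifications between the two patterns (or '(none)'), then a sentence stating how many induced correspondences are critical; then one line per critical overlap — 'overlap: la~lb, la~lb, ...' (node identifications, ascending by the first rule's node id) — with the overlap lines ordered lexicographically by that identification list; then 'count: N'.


label-compatible node identifications between L(r2) and L(r3): 0~0, 2~1, 3~1
1 of the induced correspondences is a critical overlap of r2 and r3.
overlap: 0~0, 2~1
count: 1


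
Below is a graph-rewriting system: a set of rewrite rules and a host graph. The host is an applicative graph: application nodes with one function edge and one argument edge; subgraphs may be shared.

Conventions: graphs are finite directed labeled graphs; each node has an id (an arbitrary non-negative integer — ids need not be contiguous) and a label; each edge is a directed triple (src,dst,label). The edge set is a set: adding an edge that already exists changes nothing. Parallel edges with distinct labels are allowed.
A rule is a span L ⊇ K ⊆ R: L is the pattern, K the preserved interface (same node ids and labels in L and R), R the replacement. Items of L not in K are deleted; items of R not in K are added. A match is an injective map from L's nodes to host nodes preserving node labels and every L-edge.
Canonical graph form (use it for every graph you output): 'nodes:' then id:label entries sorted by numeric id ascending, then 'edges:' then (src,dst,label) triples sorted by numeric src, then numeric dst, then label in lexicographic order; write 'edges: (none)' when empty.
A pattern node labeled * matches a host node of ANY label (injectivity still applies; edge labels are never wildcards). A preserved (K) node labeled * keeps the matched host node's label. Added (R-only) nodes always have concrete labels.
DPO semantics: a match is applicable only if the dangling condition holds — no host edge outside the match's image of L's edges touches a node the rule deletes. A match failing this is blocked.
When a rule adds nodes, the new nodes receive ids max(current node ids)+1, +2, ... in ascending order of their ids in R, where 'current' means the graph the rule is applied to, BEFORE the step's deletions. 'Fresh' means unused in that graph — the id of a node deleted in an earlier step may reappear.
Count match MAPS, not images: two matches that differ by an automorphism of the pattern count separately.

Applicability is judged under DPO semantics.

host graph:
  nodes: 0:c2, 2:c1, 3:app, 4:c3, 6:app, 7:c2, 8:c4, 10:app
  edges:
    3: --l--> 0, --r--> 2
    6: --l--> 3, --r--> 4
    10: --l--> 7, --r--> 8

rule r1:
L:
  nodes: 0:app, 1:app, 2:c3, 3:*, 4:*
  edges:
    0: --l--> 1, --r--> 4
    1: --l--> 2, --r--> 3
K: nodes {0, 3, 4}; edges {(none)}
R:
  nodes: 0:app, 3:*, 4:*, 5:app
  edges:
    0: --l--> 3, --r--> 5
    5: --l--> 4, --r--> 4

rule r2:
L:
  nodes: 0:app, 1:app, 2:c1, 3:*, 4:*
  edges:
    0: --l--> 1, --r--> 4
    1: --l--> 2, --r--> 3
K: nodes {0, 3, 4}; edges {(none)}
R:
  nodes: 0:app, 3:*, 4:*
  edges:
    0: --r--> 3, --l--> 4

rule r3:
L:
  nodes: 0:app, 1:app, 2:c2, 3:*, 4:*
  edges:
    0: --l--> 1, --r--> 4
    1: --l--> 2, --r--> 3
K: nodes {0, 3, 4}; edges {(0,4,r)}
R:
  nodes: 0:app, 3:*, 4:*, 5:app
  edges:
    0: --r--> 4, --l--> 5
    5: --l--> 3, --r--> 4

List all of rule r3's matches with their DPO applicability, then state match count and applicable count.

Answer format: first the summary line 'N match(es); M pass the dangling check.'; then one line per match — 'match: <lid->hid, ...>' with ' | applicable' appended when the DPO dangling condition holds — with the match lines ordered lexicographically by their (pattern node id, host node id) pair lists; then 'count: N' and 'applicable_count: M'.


1 match(es); 1 pass the dangling check.
match: 0->6, 1->3, 2->0, 3->2, 4->4 | applicable
count: 1
applicable_count: 1


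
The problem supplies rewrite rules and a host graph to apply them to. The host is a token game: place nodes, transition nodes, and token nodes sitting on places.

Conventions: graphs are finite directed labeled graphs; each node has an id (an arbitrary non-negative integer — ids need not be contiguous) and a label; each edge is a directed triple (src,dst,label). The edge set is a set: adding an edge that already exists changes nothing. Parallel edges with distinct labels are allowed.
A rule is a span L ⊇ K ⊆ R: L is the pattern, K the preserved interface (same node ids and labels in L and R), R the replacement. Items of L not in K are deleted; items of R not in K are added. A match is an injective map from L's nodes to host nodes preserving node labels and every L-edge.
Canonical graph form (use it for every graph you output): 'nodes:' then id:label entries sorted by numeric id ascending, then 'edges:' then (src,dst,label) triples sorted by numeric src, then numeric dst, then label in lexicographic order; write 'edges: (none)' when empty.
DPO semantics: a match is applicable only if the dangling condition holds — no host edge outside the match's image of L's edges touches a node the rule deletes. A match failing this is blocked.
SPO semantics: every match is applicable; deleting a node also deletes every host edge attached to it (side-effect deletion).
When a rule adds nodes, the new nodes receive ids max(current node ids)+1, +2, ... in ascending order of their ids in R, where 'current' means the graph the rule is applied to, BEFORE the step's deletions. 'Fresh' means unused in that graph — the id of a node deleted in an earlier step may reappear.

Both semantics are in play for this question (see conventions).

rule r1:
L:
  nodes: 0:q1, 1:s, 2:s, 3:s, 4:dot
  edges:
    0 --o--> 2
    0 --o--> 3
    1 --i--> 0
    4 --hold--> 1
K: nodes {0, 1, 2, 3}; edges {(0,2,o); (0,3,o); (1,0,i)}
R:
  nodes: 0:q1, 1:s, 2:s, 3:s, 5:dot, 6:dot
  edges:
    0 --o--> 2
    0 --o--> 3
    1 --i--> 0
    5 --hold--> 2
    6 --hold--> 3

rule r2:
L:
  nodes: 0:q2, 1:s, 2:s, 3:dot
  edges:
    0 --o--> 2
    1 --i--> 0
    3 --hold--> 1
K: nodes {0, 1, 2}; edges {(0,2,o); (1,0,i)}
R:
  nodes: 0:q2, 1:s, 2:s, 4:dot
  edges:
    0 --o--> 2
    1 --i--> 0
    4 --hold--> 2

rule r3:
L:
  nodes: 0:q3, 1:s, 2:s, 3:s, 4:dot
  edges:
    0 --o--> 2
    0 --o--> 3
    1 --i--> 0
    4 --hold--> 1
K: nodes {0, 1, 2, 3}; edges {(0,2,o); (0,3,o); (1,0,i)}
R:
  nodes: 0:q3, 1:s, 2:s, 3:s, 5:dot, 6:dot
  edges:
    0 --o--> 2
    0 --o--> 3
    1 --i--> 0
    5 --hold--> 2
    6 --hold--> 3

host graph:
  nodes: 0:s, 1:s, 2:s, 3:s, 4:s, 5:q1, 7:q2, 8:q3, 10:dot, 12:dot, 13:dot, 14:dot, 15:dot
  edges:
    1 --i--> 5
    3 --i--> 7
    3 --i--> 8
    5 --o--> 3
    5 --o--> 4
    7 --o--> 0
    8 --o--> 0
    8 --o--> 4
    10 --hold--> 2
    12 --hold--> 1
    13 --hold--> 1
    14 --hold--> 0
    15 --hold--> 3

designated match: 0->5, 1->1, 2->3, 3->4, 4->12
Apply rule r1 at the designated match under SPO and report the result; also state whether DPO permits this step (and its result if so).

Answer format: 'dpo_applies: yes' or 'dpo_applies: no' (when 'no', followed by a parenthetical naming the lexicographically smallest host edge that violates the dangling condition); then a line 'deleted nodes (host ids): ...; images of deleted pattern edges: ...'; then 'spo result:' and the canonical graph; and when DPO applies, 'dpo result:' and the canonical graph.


dpo_applies: yes
deleted nodes (host ids): 12; images of deleted pattern edges: (12,1,hold)
spo result:
nodes: 0:s, 1:s, 2:s, 3:s, 4:s, 5:q1, 7:q2, 8:q3, 10:dot, 13:dot, 14:dot, 15:dot, 16:dot, 17:dot
edges: (1,5,i); (3,7,i); (3,8,i); (5,3,o); (5,4,o); (7,0,o); (8,0,o); (8,4,o); (10,2,hold); (13,1,hold); (14,0,hold); (15,3,hold); (16,3,hold); (17,4,hold)
dpo result:
nodes: 0:s, 1:s, 2:s, 3:s, 4:s, 5:q1, 7:q2, 8:q3, 10:dot, 13:dot, 14:dot, 15:dot, 16:dot, 17:dot
edges: (1,5,i); (3,7,i); (3,8,i); (5,3,o); (5,4,o); (7,0,o); (8,0,o); (8,4,o); (10,2,hold); (13,1,hold); (14,0,hold); (15,3,hold); (16,3,hold); (17,4,hold)


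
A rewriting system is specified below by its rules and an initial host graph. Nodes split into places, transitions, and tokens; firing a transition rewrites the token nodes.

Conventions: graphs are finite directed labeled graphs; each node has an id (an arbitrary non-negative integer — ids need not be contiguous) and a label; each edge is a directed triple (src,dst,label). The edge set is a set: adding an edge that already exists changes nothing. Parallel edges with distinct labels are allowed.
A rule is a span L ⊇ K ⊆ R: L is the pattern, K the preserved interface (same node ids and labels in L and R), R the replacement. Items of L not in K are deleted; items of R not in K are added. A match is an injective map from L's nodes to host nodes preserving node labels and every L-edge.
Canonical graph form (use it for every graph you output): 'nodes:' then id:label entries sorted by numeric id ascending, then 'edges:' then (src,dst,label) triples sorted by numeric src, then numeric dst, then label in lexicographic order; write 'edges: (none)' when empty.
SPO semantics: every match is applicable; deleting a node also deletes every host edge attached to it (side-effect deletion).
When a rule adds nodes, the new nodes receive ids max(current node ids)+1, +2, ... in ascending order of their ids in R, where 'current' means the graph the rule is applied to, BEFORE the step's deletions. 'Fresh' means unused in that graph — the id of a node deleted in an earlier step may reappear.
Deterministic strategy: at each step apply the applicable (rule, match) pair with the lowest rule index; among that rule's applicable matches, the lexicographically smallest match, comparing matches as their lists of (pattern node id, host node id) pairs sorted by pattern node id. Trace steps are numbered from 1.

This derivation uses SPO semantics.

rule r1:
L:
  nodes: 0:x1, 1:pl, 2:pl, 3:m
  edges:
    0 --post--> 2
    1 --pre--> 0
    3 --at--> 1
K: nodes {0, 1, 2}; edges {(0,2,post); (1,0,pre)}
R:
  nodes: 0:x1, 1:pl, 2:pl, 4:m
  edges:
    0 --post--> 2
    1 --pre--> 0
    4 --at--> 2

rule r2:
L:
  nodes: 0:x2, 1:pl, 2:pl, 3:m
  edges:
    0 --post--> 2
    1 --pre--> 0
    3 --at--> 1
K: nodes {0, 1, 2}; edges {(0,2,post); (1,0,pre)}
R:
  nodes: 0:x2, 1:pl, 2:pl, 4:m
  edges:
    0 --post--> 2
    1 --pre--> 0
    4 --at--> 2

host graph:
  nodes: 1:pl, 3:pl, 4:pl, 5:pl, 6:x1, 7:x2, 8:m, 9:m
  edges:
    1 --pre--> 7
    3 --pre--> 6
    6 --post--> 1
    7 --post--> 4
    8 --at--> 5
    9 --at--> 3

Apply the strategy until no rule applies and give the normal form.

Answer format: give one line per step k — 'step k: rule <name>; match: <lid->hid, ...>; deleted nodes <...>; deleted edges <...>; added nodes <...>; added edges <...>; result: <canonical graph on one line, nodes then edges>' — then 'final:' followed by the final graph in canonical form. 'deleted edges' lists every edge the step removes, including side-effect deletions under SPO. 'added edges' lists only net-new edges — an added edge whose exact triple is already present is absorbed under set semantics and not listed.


step 1: rule r1; match: 0->6, 1->3, 2->1, 3->9; deleted nodes 9; deleted edges (9,3,at); added nodes 10; added edges (10,1,at); result: nodes: 1:pl, 3:pl, 4:pl, 5:pl, 6:x1, 7:x2, 8:m, 10:m edges: (1,7,pre); (3,6,pre); (6,1,post); (7,4,post); (8,5,at); (10,1,at)
step 2: rule r2; match: 0->7, 1->1, 2->4, 3->10; deleted nodes 10; deleted edges (10,1,at); added nodes 11; added edges (11,4,at); result: nodes: 1:pl, 3:pl, 4:pl, 5:pl, 6:x1, 7:x2, 8:m, 11:m edges: (1,7,pre); (3,6,pre); (6,1,post); (7,4,post); (8,5,at); (11,4,at)
final:
nodes: 1:pl, 3:pl, 4:pl, 5:pl, 6:x1, 7:x2, 8:m, 11:m
edges: (1,7,pre); (3,6,pre); (6,1,post); (7,4,post); (8,5,at); (11,4,at)
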